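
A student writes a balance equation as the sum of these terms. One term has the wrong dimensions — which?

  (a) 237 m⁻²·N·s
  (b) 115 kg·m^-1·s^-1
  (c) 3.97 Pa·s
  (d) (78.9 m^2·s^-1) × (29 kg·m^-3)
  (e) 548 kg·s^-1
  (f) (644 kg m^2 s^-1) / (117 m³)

In SI base units:
  (a) N·s·m⁻² = kg·m·s⁻²·s·m⁻² = kg·m⁻¹·s⁻¹
  (b) kg·m⁻¹·s⁻¹
  (c) Pa·s = N·m⁻²·s = kg·m⁻¹·s⁻¹
  (d) [m²·s⁻¹] · [kg·m⁻³] = kg·m⁻¹·s⁻¹
  (e) kg·s⁻¹
  (f) [kg·m²·s⁻¹] / [m³] = kg·m⁻¹·s⁻¹
All reduce to kg·m⁻¹·s⁻¹ except (e), which is kg·s⁻¹.

(e)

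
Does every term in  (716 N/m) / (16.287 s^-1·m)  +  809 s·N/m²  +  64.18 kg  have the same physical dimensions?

No

Expand each in SI base units:
  (716 N/m) / (16.287 s^-1·m):  [kg·s⁻²] / [m·s⁻¹] = kg·m⁻¹·s⁻¹
  809 s·N/m²:  N·s·m⁻² = kg·m·s⁻²·s·m⁻² = kg·m⁻¹·s⁻¹
  64.18 kg:  kg
The terms do not share a single dimension (kg vs kg·m⁻¹·s⁻¹).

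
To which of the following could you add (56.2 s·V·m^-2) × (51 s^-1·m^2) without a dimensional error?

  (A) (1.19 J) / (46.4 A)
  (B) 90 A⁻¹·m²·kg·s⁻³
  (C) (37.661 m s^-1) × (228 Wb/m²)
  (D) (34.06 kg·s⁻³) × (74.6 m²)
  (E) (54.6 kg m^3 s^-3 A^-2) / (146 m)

Reference: [kg·s⁻²·A⁻¹] · [m²·s⁻¹] = kg·m²·s⁻³·A⁻¹.
Each option:
  (A) [kg·m²·s⁻²] / [A] = kg·m²·s⁻²·A⁻¹
  (B) kg·m²·s⁻³·A⁻¹  ← same
  (C) [m·s⁻¹] · [kg·s⁻²·A⁻¹] = kg·m·s⁻³·A⁻¹
  (D) [kg·s⁻³] · [m²] = kg·m²·s⁻³
  (E) [kg·m³·s⁻³·A⁻²] / [m] = kg·m²·s⁻³·A⁻²
Only (B) matches kg·m²·s⁻³·A⁻¹.

(B)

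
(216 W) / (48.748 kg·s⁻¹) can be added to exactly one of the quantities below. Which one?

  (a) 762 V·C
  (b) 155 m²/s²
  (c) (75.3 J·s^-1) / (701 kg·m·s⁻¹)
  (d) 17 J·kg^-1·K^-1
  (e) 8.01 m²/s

(b)

Reference: [kg·m²·s⁻³] / [kg·s⁻¹] = m²·s⁻².
Each option:
  (a) C·V = s·A·J·C⁻¹ = kg·m²·s⁻²
  (b) m²·s⁻²  ← same
  (c) [kg·m²·s⁻³] / [kg·m·s⁻¹] = m·s⁻²
  (d) J·kg⁻¹·K⁻¹ = N·m·kg⁻¹·K⁻¹ = m²·s⁻²·K⁻¹
  (e) m²·s⁻¹
Only (b) matches m²·s⁻².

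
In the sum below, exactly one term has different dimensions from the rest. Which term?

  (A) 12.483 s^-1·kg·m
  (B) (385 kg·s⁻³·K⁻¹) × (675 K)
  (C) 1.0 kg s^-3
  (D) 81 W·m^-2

Dimensions:
  (A) kg·m·s⁻¹
  (B) [kg·s⁻³·K⁻¹] · [K] = kg·s⁻³
  (C) kg·s⁻³
  (D) W·m⁻² = J·s⁻¹·m⁻² = kg·s⁻³
All reduce to kg·s⁻³ except (A), which is kg·m·s⁻¹.

(A)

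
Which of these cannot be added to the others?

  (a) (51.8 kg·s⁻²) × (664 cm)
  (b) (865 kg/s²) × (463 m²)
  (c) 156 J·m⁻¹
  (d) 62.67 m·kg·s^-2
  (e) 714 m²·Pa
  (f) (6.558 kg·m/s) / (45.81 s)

In SI base units:
  (a) [kg·s⁻²] · [m] = kg·m·s⁻²
  (b) [kg·s⁻²] · [m²] = kg·m²·s⁻²
  (c) J·m⁻¹ = N·m·m⁻¹ = kg·m·s⁻²
  (d) kg·m·s⁻²
  (e) Pa·m² = N·m⁻²·m² = kg·m·s⁻²
  (f) [kg·m·s⁻¹] / [s] = kg·m·s⁻²
All reduce to kg·m·s⁻² except (b), which is kg·m²·s⁻².

(b)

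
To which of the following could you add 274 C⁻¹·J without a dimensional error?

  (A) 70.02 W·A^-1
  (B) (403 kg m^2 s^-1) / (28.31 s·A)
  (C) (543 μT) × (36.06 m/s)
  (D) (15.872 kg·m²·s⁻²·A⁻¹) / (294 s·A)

Reference: J·C⁻¹ = N·m·(s·A)⁻¹ = kg·m²·s⁻³·A⁻¹.
Each option:
  (A) W·A⁻¹ = J·s⁻¹·A⁻¹ = kg·m²·s⁻³·A⁻¹  ← same
  (B) [kg·m²·s⁻¹] / [s·A] = kg·m²·s⁻²·A⁻¹
  (C) [kg·s⁻²·A⁻¹] · [m·s⁻¹] = kg·m·s⁻³·A⁻¹
  (D) [kg·m²·s⁻²·A⁻¹] / [s·A] = kg·m²·s⁻³·A⁻²
Only (A) matches kg·m²·s⁻³·A⁻¹.

(A)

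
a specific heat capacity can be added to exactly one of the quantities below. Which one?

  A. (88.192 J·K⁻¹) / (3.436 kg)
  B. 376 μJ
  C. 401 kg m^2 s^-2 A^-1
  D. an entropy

Reference: [specific heat capacity] = m²·s⁻²·K⁻¹.
Each option:
  A. [kg·m²·s⁻²·K⁻¹] / [kg] = m²·s⁻²·K⁻¹  ← same
  B. J = N·m = kg·m²·s⁻²
  C. kg·m²·s⁻²·A⁻¹
  D. [entropy] = kg·m²·s⁻²·K⁻¹
Only A. matches m²·s⁻²·K⁻¹.

A.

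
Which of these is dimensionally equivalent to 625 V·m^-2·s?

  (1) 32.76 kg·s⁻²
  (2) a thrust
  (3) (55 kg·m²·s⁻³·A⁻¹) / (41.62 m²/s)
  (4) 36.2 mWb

(3)

Reference: V·s·m⁻² = J·C⁻¹·s·m⁻² = kg·s⁻²·A⁻¹.
Each option:
  (1) kg·s⁻²
  (2) [thrust] = kg·m·s⁻²
  (3) [kg·m²·s⁻³·A⁻¹] / [m²·s⁻¹] = kg·s⁻²·A⁻¹  ← same
  (4) Wb = V·s = kg·m²·s⁻²·A⁻¹
Only (3) matches kg·s⁻²·A⁻¹.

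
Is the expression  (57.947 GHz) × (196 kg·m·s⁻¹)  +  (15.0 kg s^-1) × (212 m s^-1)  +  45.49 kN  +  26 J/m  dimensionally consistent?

Yes

In SI base units:
  (57.947 GHz) × (196 kg·m·s⁻¹):  [s⁻¹] · [kg·m·s⁻¹] = kg·m·s⁻²
  (15.0 kg s^-1) × (212 m s^-1):  [kg·s⁻¹] · [m·s⁻¹] = kg·m·s⁻²
  45.49 kN:  N = kg·m·s⁻²
  26 J/m:  J·m⁻¹ = N·m·m⁻¹ = kg·m·s⁻²
Every term reduces to kg·m·s⁻².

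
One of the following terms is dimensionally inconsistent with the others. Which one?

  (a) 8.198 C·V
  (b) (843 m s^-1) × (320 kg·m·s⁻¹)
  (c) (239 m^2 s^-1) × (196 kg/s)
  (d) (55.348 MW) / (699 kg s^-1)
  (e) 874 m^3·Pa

(d)

Work out the base dimensions of each:
  (a) C·V = s·A·J·C⁻¹ = kg·m²·s⁻²
  (b) [m·s⁻¹] · [kg·m·s⁻¹] = kg·m²·s⁻²
  (c) [m²·s⁻¹] · [kg·s⁻¹] = kg·m²·s⁻²
  (d) [kg·m²·s⁻³] / [kg·s⁻¹] = m²·s⁻²
  (e) Pa·m³ = N·m⁻²·m³ = kg·m²·s⁻²
All reduce to kg·m²·s⁻² except (d), which is m²·s⁻².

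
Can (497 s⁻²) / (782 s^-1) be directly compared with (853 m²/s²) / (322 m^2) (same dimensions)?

No

Dimensions:
  (497 s⁻²) / (782 s^-1):  [s⁻²] / [s⁻¹] = s⁻¹
  (853 m²/s²) / (322 m^2):  [m²·s⁻²] / [m²] = s⁻²
s⁻¹ ≠ s⁻², so they cannot be added.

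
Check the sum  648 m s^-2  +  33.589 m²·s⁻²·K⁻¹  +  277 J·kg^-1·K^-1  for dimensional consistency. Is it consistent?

Reduce each to base SI dimensions:
  648 m s^-2:  m·s⁻²
  33.589 m²·s⁻²·K⁻¹:  m²·s⁻²·K⁻¹
  277 J·kg^-1·K^-1:  J·kg⁻¹·K⁻¹ = N·m·kg⁻¹·K⁻¹ = m²·s⁻²·K⁻¹
The terms do not share a single dimension (m²·s⁻²·K⁻¹ vs m·s⁻²).

No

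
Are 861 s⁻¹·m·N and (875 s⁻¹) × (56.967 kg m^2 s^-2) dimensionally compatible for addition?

Expand each in SI base units:
  861 s⁻¹·m·N:  N·m·s⁻¹ = kg·m·s⁻²·m·s⁻¹ = kg·m²·s⁻³
  (875 s⁻¹) × (56.967 kg m^2 s^-2):  [s⁻¹] · [kg·m²·s⁻²] = kg·m²·s⁻³
Both are kg·m²·s⁻³, so they have the same dimensions and can be added.

Yes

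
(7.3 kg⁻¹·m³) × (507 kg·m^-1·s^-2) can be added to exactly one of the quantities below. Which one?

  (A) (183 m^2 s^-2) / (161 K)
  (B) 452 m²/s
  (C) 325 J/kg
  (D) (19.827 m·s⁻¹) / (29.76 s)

(C)

Reference: [kg⁻¹·m³] · [kg·m⁻¹·s⁻²] = m²·s⁻².
Each option:
  (A) [m²·s⁻²] / [K] = m²·s⁻²·K⁻¹
  (B) m²·s⁻¹
  (C) J·kg⁻¹ = N·m·kg⁻¹ = m²·s⁻²  ← same
  (D) [m·s⁻¹] / [s] = m·s⁻²
Only (C) matches m²·s⁻².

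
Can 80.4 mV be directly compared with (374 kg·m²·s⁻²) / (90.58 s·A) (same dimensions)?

Expand each in SI base units:
  80.4 mV:  V = J·C⁻¹ = kg·m²·s⁻³·A⁻¹
  (374 kg·m²·s⁻²) / (90.58 s·A):  [kg·m²·s⁻²] / [s·A] = kg·m²·s⁻³·A⁻¹
Both are kg·m²·s⁻³·A⁻¹, so they have the same dimensions and can be added.

Yes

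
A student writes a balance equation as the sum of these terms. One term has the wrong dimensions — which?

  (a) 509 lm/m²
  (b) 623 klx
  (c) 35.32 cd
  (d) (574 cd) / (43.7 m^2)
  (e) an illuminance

(c)

Dimensions:
  (a) lm·m⁻² = cd·m⁻² = m⁻²·cd
  (b) lx = lm·m⁻² = m⁻²·cd
  (c) cd
  (d) [cd] / [m²] = m⁻²·cd
  (e) [illuminance] = m⁻²·cd
All reduce to m⁻²·cd except (c), which is cd.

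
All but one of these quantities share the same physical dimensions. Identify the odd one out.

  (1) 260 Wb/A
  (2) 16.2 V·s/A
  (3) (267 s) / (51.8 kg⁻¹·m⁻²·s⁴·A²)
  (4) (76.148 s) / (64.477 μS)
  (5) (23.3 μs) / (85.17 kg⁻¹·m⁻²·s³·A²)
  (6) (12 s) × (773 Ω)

(3)

Dimensions:
  (1) Wb·A⁻¹ = V·s·A⁻¹ = kg·m²·s⁻²·A⁻²
  (2) V·s·A⁻¹ = J·C⁻¹·s·A⁻¹ = kg·m²·s⁻²·A⁻²
  (3) [s] / [kg⁻¹·m⁻²·s⁴·A²] = kg·m²·s⁻³·A⁻²
  (4) [s] / [kg⁻¹·m⁻²·s³·A²] = kg·m²·s⁻²·A⁻²
  (5) [s] / [kg⁻¹·m⁻²·s³·A²] = kg·m²·s⁻²·A⁻²
  (6) [s] · [kg·m²·s⁻³·A⁻²] = kg·m²·s⁻²·A⁻²
All reduce to kg·m²·s⁻²·A⁻² except (3), which is kg·m²·s⁻³·A⁻².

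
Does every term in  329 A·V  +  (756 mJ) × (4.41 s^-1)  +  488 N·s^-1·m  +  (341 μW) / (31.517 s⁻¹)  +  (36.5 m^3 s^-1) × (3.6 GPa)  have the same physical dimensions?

Expand each in SI base units:
  329 A·V:  V·A = J·C⁻¹·A = kg·m²·s⁻³
  (756 mJ) × (4.41 s^-1):  [kg·m²·s⁻²] · [s⁻¹] = kg·m²·s⁻³
  488 N·s^-1·m:  N·m·s⁻¹ = kg·m·s⁻²·m·s⁻¹ = kg·m²·s⁻³
  (341 μW) / (31.517 s⁻¹):  [kg·m²·s⁻³] / [s⁻¹] = kg·m²·s⁻²
  (36.5 m^3 s^-1) × (3.6 GPa):  [m³·s⁻¹] · [kg·m⁻¹·s⁻²] = kg·m²·s⁻³
The terms do not share a single dimension (kg·m²·s⁻² vs kg·m²·s⁻³).

No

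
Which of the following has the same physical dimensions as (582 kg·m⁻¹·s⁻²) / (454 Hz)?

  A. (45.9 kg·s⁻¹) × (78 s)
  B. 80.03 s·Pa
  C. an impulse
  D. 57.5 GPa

Reference: [kg·m⁻¹·s⁻²] / [s⁻¹] = kg·m⁻¹·s⁻¹.
Each option:
  A. [kg·s⁻¹] · [s] = kg
  B. Pa·s = N·m⁻²·s = kg·m⁻¹·s⁻¹  ← same
  C. [impulse] = kg·m·s⁻¹
  D. Pa = N·m⁻² = kg·m⁻¹·s⁻²
Only B. matches kg·m⁻¹·s⁻¹.

B.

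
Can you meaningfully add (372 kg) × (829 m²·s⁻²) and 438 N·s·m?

Reduce each to base SI dimensions:
  (372 kg) × (829 m²·s⁻²):  [kg] · [m²·s⁻²] = kg·m²·s⁻²
  438 N·s·m:  N·m·s = kg·m·s⁻²·m·s = kg·m²·s⁻¹
kg·m²·s⁻² ≠ kg·m²·s⁻¹, so they cannot be added.

No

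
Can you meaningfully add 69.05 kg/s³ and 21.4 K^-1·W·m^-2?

No

Work out the base dimensions of each:
  69.05 kg/s³:  kg·s⁻³
  21.4 K^-1·W·m^-2:  W·m⁻²·K⁻¹ = J·s⁻¹·m⁻²·K⁻¹ = kg·s⁻³·K⁻¹
kg·s⁻³ ≠ kg·s⁻³·K⁻¹, so they cannot be added.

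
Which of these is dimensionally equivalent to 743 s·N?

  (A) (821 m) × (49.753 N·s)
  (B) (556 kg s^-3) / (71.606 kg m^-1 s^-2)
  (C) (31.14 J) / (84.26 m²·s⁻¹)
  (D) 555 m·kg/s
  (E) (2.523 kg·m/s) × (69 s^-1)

(D)

Reference: N·s = kg·m·s⁻²·s = kg·m·s⁻¹.
Each option:
  (A) [m] · [kg·m·s⁻¹] = kg·m²·s⁻¹
  (B) [kg·s⁻³] / [kg·m⁻¹·s⁻²] = m·s⁻¹
  (C) [kg·m²·s⁻²] / [m²·s⁻¹] = kg·s⁻¹
  (D) kg·m·s⁻¹  ← same
  (E) [kg·m·s⁻¹] · [s⁻¹] = kg·m·s⁻²
Only (D) matches kg·m·s⁻¹.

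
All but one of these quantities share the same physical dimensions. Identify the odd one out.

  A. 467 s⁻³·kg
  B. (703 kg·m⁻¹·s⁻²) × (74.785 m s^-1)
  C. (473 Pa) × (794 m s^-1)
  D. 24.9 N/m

Reduce each to base SI dimensions:
  A. kg·s⁻³
  B. [kg·m⁻¹·s⁻²] · [m·s⁻¹] = kg·s⁻³
  C. [kg·m⁻¹·s⁻²] · [m·s⁻¹] = kg·s⁻³
  D. N·m⁻¹ = kg·m·s⁻²·m⁻¹ = kg·s⁻²
All reduce to kg·s⁻³ except D., which is kg·s⁻².

D.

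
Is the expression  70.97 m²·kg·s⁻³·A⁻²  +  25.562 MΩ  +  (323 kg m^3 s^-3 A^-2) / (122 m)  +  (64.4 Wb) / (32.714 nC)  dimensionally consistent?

Yes

Dimensions:
  70.97 m²·kg·s⁻³·A⁻²:  kg·m²·s⁻³·A⁻²
  25.562 MΩ:  Ω = V·A⁻¹ = kg·m²·s⁻³·A⁻²
  (323 kg m^3 s^-3 A^-2) / (122 m):  [kg·m³·s⁻³·A⁻²] / [m] = kg·m²·s⁻³·A⁻²
  (64.4 Wb) / (32.714 nC):  [kg·m²·s⁻²·A⁻¹] / [s·A] = kg·m²·s⁻³·A⁻²
Every term reduces to kg·m²·s⁻³·A⁻².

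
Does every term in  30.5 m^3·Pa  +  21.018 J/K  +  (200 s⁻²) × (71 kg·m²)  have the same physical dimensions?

No

Reduce each to base SI dimensions:
  30.5 m^3·Pa:  Pa·m³ = N·m⁻²·m³ = kg·m²·s⁻²
  21.018 J/K:  J·K⁻¹ = N·m·K⁻¹ = kg·m²·s⁻²·K⁻¹
  (200 s⁻²) × (71 kg·m²):  [s⁻²] · [kg·m²] = kg·m²·s⁻²
The terms do not share a single dimension (kg·m²·s⁻² vs kg·m²·s⁻²·K⁻¹).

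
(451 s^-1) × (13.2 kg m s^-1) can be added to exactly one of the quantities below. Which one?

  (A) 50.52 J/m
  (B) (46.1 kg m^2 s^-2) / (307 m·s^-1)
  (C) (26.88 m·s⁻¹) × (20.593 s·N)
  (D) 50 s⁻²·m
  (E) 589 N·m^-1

Reference: [s⁻¹] · [kg·m·s⁻¹] = kg·m·s⁻².
Each option:
  (A) J·m⁻¹ = N·m·m⁻¹ = kg·m·s⁻²  ← same
  (B) [kg·m²·s⁻²] / [m·s⁻¹] = kg·m·s⁻¹
  (C) [m·s⁻¹] · [kg·m·s⁻¹] = kg·m²·s⁻²
  (D) m·s⁻²
  (E) N·m⁻¹ = kg·m·s⁻²·m⁻¹ = kg·s⁻²
Only (A) matches kg·m·s⁻².

(A)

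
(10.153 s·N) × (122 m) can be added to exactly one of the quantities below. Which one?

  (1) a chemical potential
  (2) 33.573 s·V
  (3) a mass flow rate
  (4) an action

(4)

Reference: [kg·m·s⁻¹] · [m] = kg·m²·s⁻¹.
Each option:
  (1) [chemical potential] = kg·m²·s⁻²·mol⁻¹
  (2) V·s = J·C⁻¹·s = kg·m²·s⁻²·A⁻¹
  (3) [mass flow rate] = kg·s⁻¹
  (4) [action] = kg·m²·s⁻¹  ← same
Only (4) matches kg·m²·s⁻¹.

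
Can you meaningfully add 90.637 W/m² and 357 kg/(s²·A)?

No

Dimensions:
  90.637 W/m²:  W·m⁻² = J·s⁻¹·m⁻² = kg·s⁻³
  357 kg/(s²·A):  kg·s⁻²·A⁻¹
kg·s⁻³ ≠ kg·s⁻²·A⁻¹, so they cannot be added.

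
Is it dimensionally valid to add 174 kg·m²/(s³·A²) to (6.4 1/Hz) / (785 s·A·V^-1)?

Yes

Reduce each to base SI dimensions:
  174 kg·m²/(s³·A²):  kg·m²·s⁻³·A⁻²
  (6.4 1/Hz) / (785 s·A·V^-1):  [s] / [kg⁻¹·m⁻²·s⁴·A²] = kg·m²·s⁻³·A⁻²
Both are kg·m²·s⁻³·A⁻², so they have the same dimensions and can be added.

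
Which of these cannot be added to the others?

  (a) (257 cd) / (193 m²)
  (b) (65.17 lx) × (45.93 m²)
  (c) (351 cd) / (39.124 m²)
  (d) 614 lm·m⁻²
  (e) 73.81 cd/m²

Reduce each to base SI dimensions:
  (a) [cd] / [m²] = m⁻²·cd
  (b) [m⁻²·cd] · [m²] = cd
  (c) [cd] / [m²] = m⁻²·cd
  (d) lm·m⁻² = cd·m⁻² = m⁻²·cd
  (e) cd·m⁻² = m⁻²·cd
All reduce to m⁻²·cd except (b), which is cd.

(b)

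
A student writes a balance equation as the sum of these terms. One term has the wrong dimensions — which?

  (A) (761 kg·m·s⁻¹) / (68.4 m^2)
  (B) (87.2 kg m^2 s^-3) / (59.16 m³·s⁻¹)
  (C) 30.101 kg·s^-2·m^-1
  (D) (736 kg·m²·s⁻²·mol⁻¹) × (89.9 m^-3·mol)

Reduce each to base SI dimensions:
  (A) [kg·m·s⁻¹] / [m²] = kg·m⁻¹·s⁻¹
  (B) [kg·m²·s⁻³] / [m³·s⁻¹] = kg·m⁻¹·s⁻²
  (C) kg·m⁻¹·s⁻²
  (D) [kg·m²·s⁻²·mol⁻¹] · [m⁻³·mol] = kg·m⁻¹·s⁻²
All reduce to kg·m⁻¹·s⁻² except (A), which is kg·m⁻¹·s⁻¹.

(A)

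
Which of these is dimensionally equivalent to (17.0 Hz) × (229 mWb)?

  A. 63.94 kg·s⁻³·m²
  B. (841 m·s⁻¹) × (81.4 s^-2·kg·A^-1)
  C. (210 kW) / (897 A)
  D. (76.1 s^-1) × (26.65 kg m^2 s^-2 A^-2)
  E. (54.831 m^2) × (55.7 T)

C.

Reference: [s⁻¹] · [kg·m²·s⁻²·A⁻¹] = kg·m²·s⁻³·A⁻¹.
Each option:
  A. kg·m²·s⁻³
  B. [m·s⁻¹] · [kg·s⁻²·A⁻¹] = kg·m·s⁻³·A⁻¹
  C. [kg·m²·s⁻³] / [A] = kg·m²·s⁻³·A⁻¹  ← same
  D. [s⁻¹] · [kg·m²·s⁻²·A⁻²] = kg·m²·s⁻³·A⁻²
  E. [m²] · [kg·s⁻²·A⁻¹] = kg·m²·s⁻²·A⁻¹
Only C. matches kg·m²·s⁻³·A⁻¹.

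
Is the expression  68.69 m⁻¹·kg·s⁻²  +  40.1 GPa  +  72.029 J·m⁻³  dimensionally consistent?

Dimensions:
  68.69 m⁻¹·kg·s⁻²:  kg·m⁻¹·s⁻²
  40.1 GPa:  Pa = N·m⁻² = kg·m⁻¹·s⁻²
  72.029 J·m⁻³:  J·m⁻³ = N·m·m⁻³ = kg·m⁻¹·s⁻²
Every term reduces to kg·m⁻¹·s⁻².

Yes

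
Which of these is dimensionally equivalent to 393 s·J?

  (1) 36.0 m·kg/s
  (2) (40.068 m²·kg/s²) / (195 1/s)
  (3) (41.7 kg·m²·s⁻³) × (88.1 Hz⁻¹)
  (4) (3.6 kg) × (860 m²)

Reference: J·s = N·m·s = kg·m²·s⁻¹.
Each option:
  (1) kg·m·s⁻¹
  (2) [kg·m²·s⁻²] / [s⁻¹] = kg·m²·s⁻¹  ← same
  (3) [kg·m²·s⁻³] · [s] = kg·m²·s⁻²
  (4) [kg] · [m²] = kg·m²
Only (2) matches kg·m²·s⁻¹.

(2)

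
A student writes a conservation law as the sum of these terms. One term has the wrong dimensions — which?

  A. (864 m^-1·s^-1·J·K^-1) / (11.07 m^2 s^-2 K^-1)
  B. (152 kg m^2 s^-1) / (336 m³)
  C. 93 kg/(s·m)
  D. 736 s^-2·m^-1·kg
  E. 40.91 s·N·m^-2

D.

Dimensions:
  A. [kg·m·s⁻³·K⁻¹] / [m²·s⁻²·K⁻¹] = kg·m⁻¹·s⁻¹
  B. [kg·m²·s⁻¹] / [m³] = kg·m⁻¹·s⁻¹
  C. kg·m⁻¹·s⁻¹
  D. kg·m⁻¹·s⁻²
  E. N·s·m⁻² = kg·m·s⁻²·s·m⁻² = kg·m⁻¹·s⁻¹
All reduce to kg·m⁻¹·s⁻¹ except D., which is kg·m⁻¹·s⁻².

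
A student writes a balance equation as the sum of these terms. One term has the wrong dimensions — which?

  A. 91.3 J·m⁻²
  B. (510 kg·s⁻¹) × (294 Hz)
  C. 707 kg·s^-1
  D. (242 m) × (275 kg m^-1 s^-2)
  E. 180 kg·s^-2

Work out the base dimensions of each:
  A. J·m⁻² = N·m·m⁻² = kg·s⁻²
  B. [kg·s⁻¹] · [s⁻¹] = kg·s⁻²
  C. kg·s⁻¹
  D. [m] · [kg·m⁻¹·s⁻²] = kg·s⁻²
  E. kg·s⁻²
All reduce to kg·s⁻² except C., which is kg·s⁻¹.

C.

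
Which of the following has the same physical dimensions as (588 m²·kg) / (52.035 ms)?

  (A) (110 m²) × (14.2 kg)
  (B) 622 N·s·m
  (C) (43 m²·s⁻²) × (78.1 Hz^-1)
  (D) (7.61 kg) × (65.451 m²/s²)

Reference: [kg·m²] / [s] = kg·m²·s⁻¹.
Each option:
  (A) [m²] · [kg] = kg·m²
  (B) N·m·s = kg·m·s⁻²·m·s = kg·m²·s⁻¹  ← same
  (C) [m²·s⁻²] · [s] = m²·s⁻¹
  (D) [kg] · [m²·s⁻²] = kg·m²·s⁻²
Only (B) matches kg·m²·s⁻¹.

(B)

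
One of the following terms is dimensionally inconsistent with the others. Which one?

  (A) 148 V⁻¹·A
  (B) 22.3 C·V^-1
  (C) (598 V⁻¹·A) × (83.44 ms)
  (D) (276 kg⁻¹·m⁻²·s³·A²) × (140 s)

(A)

Reduce each to base SI dimensions:
  (A) A·V⁻¹ = A·(J·C⁻¹)⁻¹ = kg⁻¹·m⁻²·s³·A²
  (B) C·V⁻¹ = s·A·(J·C⁻¹)⁻¹ = kg⁻¹·m⁻²·s⁴·A²
  (C) [kg⁻¹·m⁻²·s³·A²] · [s] = kg⁻¹·m⁻²·s⁴·A²
  (D) [kg⁻¹·m⁻²·s³·A²] · [s] = kg⁻¹·m⁻²·s⁴·A²
All reduce to kg⁻¹·m⁻²·s⁴·A² except (A), which is kg⁻¹·m⁻²·s³·A².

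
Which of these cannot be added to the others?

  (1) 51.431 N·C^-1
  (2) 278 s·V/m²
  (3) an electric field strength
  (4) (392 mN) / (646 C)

(2)

Expand each in SI base units:
  (1) N·C⁻¹ = kg·m·s⁻²·(s·A)⁻¹ = kg·m·s⁻³·A⁻¹
  (2) V·s·m⁻² = J·C⁻¹·s·m⁻² = kg·s⁻²·A⁻¹
  (3) [electric field strength] = kg·m·s⁻³·A⁻¹
  (4) [kg·m·s⁻²] / [s·A] = kg·m·s⁻³·A⁻¹
All reduce to kg·m·s⁻³·A⁻¹ except (2), which is kg·s⁻²·A⁻¹.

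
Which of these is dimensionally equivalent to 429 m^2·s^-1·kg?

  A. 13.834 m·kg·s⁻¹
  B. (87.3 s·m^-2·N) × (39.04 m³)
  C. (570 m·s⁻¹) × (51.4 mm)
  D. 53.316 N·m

Reference: kg·m²·s⁻¹.
Each option:
  A. kg·m·s⁻¹
  B. [kg·m⁻¹·s⁻¹] · [m³] = kg·m²·s⁻¹  ← same
  C. [m·s⁻¹] · [m] = m²·s⁻¹
  D. N·m = kg·m·s⁻²·m = kg·m²·s⁻²
Only B. matches kg·m²·s⁻¹.

B.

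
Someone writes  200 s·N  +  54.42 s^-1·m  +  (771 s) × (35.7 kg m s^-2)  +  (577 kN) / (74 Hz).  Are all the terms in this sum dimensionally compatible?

No

In SI base units:
  200 s·N:  N·s = kg·m·s⁻²·s = kg·m·s⁻¹
  54.42 s^-1·m:  m·s⁻¹
  (771 s) × (35.7 kg m s^-2):  [s] · [kg·m·s⁻²] = kg·m·s⁻¹
  (577 kN) / (74 Hz):  [kg·m·s⁻²] / [s⁻¹] = kg·m·s⁻¹
The terms do not share a single dimension (kg·m·s⁻¹ vs m·s⁻¹).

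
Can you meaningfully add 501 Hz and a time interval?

No

Dimensions:
  501 Hz:  Hz = s⁻¹
  a time interval:  [time interval] = s
s⁻¹ ≠ s, so they cannot be added.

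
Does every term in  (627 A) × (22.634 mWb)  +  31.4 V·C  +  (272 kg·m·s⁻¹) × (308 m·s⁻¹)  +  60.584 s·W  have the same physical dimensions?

Yes

Dimensions:
  (627 A) × (22.634 mWb):  [A] · [kg·m²·s⁻²·A⁻¹] = kg·m²·s⁻²
  31.4 V·C:  C·V = s·A·J·C⁻¹ = kg·m²·s⁻²
  (272 kg·m·s⁻¹) × (308 m·s⁻¹):  [kg·m·s⁻¹] · [m·s⁻¹] = kg·m²·s⁻²
  60.584 s·W:  W·s = J·s⁻¹·s = kg·m²·s⁻²
Every term reduces to kg·m²·s⁻².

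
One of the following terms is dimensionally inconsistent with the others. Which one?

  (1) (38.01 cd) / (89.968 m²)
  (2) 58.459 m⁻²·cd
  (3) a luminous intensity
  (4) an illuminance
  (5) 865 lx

Dimensions:
  (1) [cd] / [m²] = m⁻²·cd
  (2) cd·m⁻² = m⁻²·cd
  (3) [luminous intensity] = cd
  (4) [illuminance] = m⁻²·cd
  (5) lx = lm·m⁻² = m⁻²·cd
All reduce to m⁻²·cd except (3), which is cd.

(3)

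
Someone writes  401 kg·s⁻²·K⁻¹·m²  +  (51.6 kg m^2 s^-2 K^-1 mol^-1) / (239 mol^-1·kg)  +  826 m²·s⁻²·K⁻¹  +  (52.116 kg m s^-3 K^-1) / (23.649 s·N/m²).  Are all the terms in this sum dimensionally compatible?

Reduce each to base SI dimensions:
  401 kg·s⁻²·K⁻¹·m²:  kg·m²·s⁻²·K⁻¹
  (51.6 kg m^2 s^-2 K^-1 mol^-1) / (239 mol^-1·kg):  [kg·m²·s⁻²·K⁻¹·mol⁻¹] / [kg·mol⁻¹] = m²·s⁻²·K⁻¹
  826 m²·s⁻²·K⁻¹:  m²·s⁻²·K⁻¹
  (52.116 kg m s^-3 K^-1) / (23.649 s·N/m²):  [kg·m·s⁻³·K⁻¹] / [kg·m⁻¹·s⁻¹] = m²·s⁻²·K⁻¹
The terms do not share a single dimension (kg·m²·s⁻²·K⁻¹ vs m²·s⁻²·K⁻¹).

No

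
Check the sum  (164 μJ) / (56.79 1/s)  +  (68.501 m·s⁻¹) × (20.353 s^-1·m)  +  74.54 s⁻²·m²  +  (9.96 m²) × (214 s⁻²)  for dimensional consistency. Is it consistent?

No

Reduce each to base SI dimensions:
  (164 μJ) / (56.79 1/s):  [kg·m²·s⁻²] / [s⁻¹] = kg·m²·s⁻¹
  (68.501 m·s⁻¹) × (20.353 s^-1·m):  [m·s⁻¹] · [m·s⁻¹] = m²·s⁻²
  74.54 s⁻²·m²:  m²·s⁻²
  (9.96 m²) × (214 s⁻²):  [m²] · [s⁻²] = m²·s⁻²
The terms do not share a single dimension (kg·m²·s⁻¹ vs m²·s⁻²).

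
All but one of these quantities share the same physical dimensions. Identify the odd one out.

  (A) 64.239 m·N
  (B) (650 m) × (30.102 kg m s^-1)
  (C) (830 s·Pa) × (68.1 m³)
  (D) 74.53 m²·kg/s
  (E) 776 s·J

Reduce each to base SI dimensions:
  (A) N·m = kg·m·s⁻²·m = kg·m²·s⁻²
  (B) [m] · [kg·m·s⁻¹] = kg·m²·s⁻¹
  (C) [kg·m⁻¹·s⁻¹] · [m³] = kg·m²·s⁻¹
  (D) kg·m²·s⁻¹
  (E) J·s = N·m·s = kg·m²·s⁻¹
All reduce to kg·m²·s⁻¹ except (A), which is kg·m²·s⁻².

(A)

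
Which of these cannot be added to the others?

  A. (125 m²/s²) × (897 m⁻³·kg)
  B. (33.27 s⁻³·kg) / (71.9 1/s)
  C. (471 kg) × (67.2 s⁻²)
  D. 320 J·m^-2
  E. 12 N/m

A.

In SI base units:
  A. [m²·s⁻²] · [kg·m⁻³] = kg·m⁻¹·s⁻²
  B. [kg·s⁻³] / [s⁻¹] = kg·s⁻²
  C. [kg] · [s⁻²] = kg·s⁻²
  D. J·m⁻² = N·m·m⁻² = kg·s⁻²
  E. N·m⁻¹ = kg·m·s⁻²·m⁻¹ = kg·s⁻²
All reduce to kg·s⁻² except A., which is kg·m⁻¹·s⁻².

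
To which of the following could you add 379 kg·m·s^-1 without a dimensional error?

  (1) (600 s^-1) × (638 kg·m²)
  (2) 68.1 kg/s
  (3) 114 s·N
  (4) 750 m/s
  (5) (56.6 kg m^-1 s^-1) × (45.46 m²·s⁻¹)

Reference: kg·m·s⁻¹.
Each option:
  (1) [s⁻¹] · [kg·m²] = kg·m²·s⁻¹
  (2) kg·s⁻¹
  (3) N·s = kg·m·s⁻²·s = kg·m·s⁻¹  ← same
  (4) m·s⁻¹
  (5) [kg·m⁻¹·s⁻¹] · [m²·s⁻¹] = kg·m·s⁻²
Only (3) matches kg·m·s⁻¹.

(3)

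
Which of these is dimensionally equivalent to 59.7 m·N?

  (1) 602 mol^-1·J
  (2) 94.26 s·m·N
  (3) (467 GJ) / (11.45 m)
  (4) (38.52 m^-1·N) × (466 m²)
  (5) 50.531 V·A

(4)

Reference: N·m = kg·m·s⁻²·m = kg·m²·s⁻².
Each option:
  (1) J·mol⁻¹ = N·m·mol⁻¹ = kg·m²·s⁻²·mol⁻¹
  (2) N·m·s = kg·m·s⁻²·m·s = kg·m²·s⁻¹
  (3) [kg·m²·s⁻²] / [m] = kg·m·s⁻²
  (4) [kg·s⁻²] · [m²] = kg·m²·s⁻²  ← same
  (5) V·A = J·C⁻¹·A = kg·m²·s⁻³
Only (4) matches kg·m²·s⁻².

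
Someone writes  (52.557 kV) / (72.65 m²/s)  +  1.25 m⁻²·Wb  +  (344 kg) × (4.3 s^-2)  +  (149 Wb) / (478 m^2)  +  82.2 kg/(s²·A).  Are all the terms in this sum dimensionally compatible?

No

Dimensions:
  (52.557 kV) / (72.65 m²/s):  [kg·m²·s⁻³·A⁻¹] / [m²·s⁻¹] = kg·s⁻²·A⁻¹
  1.25 m⁻²·Wb:  Wb·m⁻² = V·s·m⁻² = kg·s⁻²·A⁻¹
  (344 kg) × (4.3 s^-2):  [kg] · [s⁻²] = kg·s⁻²
  (149 Wb) / (478 m^2):  [kg·m²·s⁻²·A⁻¹] / [m²] = kg·s⁻²·A⁻¹
  82.2 kg/(s²·A):  kg·s⁻²·A⁻¹
The terms do not share a single dimension (kg·s⁻² vs kg·s⁻²·A⁻¹).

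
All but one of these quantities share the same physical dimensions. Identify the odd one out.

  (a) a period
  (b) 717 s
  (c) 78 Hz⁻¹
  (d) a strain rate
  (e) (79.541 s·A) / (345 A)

Dimensions:
  (a) [period] = s
  (b) s
  (c) Hz⁻¹ = (s⁻¹)⁻¹ = s
  (d) [strain rate] = s⁻¹
  (e) [s·A] / [A] = s
All reduce to s except (d), which is s⁻¹.

(d)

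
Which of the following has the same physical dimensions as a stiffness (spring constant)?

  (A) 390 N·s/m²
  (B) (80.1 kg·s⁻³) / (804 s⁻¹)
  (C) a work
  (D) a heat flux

(B)

Reference: [stiffness (spring constant)] = kg·s⁻².
Each option:
  (A) N·s·m⁻² = kg·m·s⁻²·s·m⁻² = kg·m⁻¹·s⁻¹
  (B) [kg·s⁻³] / [s⁻¹] = kg·s⁻²  ← same
  (C) [work] = kg·m²·s⁻²
  (D) [heat flux] = kg·s⁻³
Only (B) matches kg·s⁻².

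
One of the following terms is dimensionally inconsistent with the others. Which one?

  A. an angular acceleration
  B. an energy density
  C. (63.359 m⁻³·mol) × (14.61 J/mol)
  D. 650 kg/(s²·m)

Work out the base dimensions of each:
  A. [angular acceleration] = s⁻²
  B. [energy density] = kg·m⁻¹·s⁻²
  C. [m⁻³·mol] · [kg·m²·s⁻²·mol⁻¹] = kg·m⁻¹·s⁻²
  D. kg·m⁻¹·s⁻²
All reduce to kg·m⁻¹·s⁻² except A., which is s⁻².

A.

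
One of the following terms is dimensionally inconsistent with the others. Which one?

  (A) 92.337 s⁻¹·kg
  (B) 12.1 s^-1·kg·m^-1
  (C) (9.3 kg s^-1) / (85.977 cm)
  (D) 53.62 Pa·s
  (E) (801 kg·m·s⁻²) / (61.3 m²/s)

(A)

Dimensions:
  (A) kg·s⁻¹
  (B) kg·m⁻¹·s⁻¹
  (C) [kg·s⁻¹] / [m] = kg·m⁻¹·s⁻¹
  (D) Pa·s = N·m⁻²·s = kg·m⁻¹·s⁻¹
  (E) [kg·m·s⁻²] / [m²·s⁻¹] = kg·m⁻¹·s⁻¹
All reduce to kg·m⁻¹·s⁻¹ except (A), which is kg·s⁻¹.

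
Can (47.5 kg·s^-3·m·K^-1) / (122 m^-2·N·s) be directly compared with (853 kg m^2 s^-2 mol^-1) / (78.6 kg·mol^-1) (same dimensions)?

Reduce each to base SI dimensions:
  (47.5 kg·s^-3·m·K^-1) / (122 m^-2·N·s):  [kg·m·s⁻³·K⁻¹] / [kg·m⁻¹·s⁻¹] = m²·s⁻²·K⁻¹
  (853 kg m^2 s^-2 mol^-1) / (78.6 kg·mol^-1):  [kg·m²·s⁻²·mol⁻¹] / [kg·mol⁻¹] = m²·s⁻²
m²·s⁻²·K⁻¹ ≠ m²·s⁻², so they cannot be added.

No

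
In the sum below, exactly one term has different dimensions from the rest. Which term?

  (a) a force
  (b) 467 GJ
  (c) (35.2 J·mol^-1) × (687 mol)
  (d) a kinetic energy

(a)

Dimensions:
  (a) [force] = kg·m·s⁻²
  (b) J = N·m = kg·m²·s⁻²
  (c) [kg·m²·s⁻²·mol⁻¹] · [mol] = kg·m²·s⁻²
  (d) [kinetic energy] = kg·m²·s⁻²
All reduce to kg·m²·s⁻² except (a), which is kg·m·s⁻².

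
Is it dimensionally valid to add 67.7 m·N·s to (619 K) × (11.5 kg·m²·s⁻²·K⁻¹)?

No

Expand each in SI base units:
  67.7 m·N·s:  N·m·s = kg·m·s⁻²·m·s = kg·m²·s⁻¹
  (619 K) × (11.5 kg·m²·s⁻²·K⁻¹):  [K] · [kg·m²·s⁻²·K⁻¹] = kg·m²·s⁻²
kg·m²·s⁻¹ ≠ kg·m²·s⁻², so they cannot be added.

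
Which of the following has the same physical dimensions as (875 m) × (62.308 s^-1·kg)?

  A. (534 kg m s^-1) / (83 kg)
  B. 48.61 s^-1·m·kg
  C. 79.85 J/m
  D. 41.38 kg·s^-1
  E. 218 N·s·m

Reference: [m] · [kg·s⁻¹] = kg·m·s⁻¹.
Each option:
  A. [kg·m·s⁻¹] / [kg] = m·s⁻¹
  B. kg·m·s⁻¹  ← same
  C. J·m⁻¹ = N·m·m⁻¹ = kg·m·s⁻²
  D. kg·s⁻¹
  E. N·m·s = kg·m·s⁻²·m·s = kg·m²·s⁻¹
Only B. matches kg·m·s⁻¹.

B.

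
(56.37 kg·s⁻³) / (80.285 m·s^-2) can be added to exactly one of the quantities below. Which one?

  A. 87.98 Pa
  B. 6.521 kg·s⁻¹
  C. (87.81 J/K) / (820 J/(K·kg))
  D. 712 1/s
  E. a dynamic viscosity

E.

Reference: [kg·s⁻³] / [m·s⁻²] = kg·m⁻¹·s⁻¹.
Each option:
  A. Pa = N·m⁻² = kg·m⁻¹·s⁻²
  B. kg·s⁻¹
  C. [kg·m²·s⁻²·K⁻¹] / [m²·s⁻²·K⁻¹] = kg
  D. s⁻¹
  E. [dynamic viscosity] = kg·m⁻¹·s⁻¹  ← same
Only E. matches kg·m⁻¹·s⁻¹.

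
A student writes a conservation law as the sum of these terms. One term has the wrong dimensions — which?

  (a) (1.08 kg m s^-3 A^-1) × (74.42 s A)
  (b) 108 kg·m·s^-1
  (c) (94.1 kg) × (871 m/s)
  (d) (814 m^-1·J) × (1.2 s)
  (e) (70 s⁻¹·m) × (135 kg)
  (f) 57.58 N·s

(a)

Work out the base dimensions of each:
  (a) [kg·m·s⁻³·A⁻¹] · [s·A] = kg·m·s⁻²
  (b) kg·m·s⁻¹
  (c) [kg] · [m·s⁻¹] = kg·m·s⁻¹
  (d) [kg·m·s⁻²] · [s] = kg·m·s⁻¹
  (e) [m·s⁻¹] · [kg] = kg·m·s⁻¹
  (f) N·s = kg·m·s⁻²·s = kg·m·s⁻¹
All reduce to kg·m·s⁻¹ except (a), which is kg·m·s⁻².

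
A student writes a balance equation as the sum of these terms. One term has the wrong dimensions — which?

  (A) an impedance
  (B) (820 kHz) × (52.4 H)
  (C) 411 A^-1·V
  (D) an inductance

(D)

Expand each in SI base units:
  (A) [impedance] = kg·m²·s⁻³·A⁻²
  (B) [s⁻¹] · [kg·m²·s⁻²·A⁻²] = kg·m²·s⁻³·A⁻²
  (C) V·A⁻¹ = J·C⁻¹·A⁻¹ = kg·m²·s⁻³·A⁻²
  (D) [inductance] = kg·m²·s⁻²·A⁻²
All reduce to kg·m²·s⁻³·A⁻² except (D), which is kg·m²·s⁻²·A⁻².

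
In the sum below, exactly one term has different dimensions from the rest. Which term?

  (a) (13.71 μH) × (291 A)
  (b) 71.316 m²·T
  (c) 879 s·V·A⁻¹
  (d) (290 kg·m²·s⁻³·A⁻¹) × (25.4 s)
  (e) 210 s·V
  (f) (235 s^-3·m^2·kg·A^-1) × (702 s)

Work out the base dimensions of each:
  (a) [kg·m²·s⁻²·A⁻²] · [A] = kg·m²·s⁻²·A⁻¹
  (b) T·m² = Wb·m⁻²·m² = kg·m²·s⁻²·A⁻¹
  (c) V·s·A⁻¹ = J·C⁻¹·s·A⁻¹ = kg·m²·s⁻²·A⁻²
  (d) [kg·m²·s⁻³·A⁻¹] · [s] = kg·m²·s⁻²·A⁻¹
  (e) V·s = J·C⁻¹·s = kg·m²·s⁻²·A⁻¹
  (f) [kg·m²·s⁻³·A⁻¹] · [s] = kg·m²·s⁻²·A⁻¹
All reduce to kg·m²·s⁻²·A⁻¹ except (c), which is kg·m²·s⁻²·A⁻².

(c)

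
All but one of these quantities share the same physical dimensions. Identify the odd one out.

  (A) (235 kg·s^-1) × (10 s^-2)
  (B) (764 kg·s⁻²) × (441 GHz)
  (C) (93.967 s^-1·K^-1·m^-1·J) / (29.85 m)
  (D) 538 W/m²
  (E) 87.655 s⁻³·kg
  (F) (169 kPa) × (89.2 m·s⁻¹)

Reduce each to base SI dimensions:
  (A) [kg·s⁻¹] · [s⁻²] = kg·s⁻³
  (B) [kg·s⁻²] · [s⁻¹] = kg·s⁻³
  (C) [kg·m·s⁻³·K⁻¹] / [m] = kg·s⁻³·K⁻¹
  (D) W·m⁻² = J·s⁻¹·m⁻² = kg·s⁻³
  (E) kg·s⁻³
  (F) [kg·m⁻¹·s⁻²] · [m·s⁻¹] = kg·s⁻³
All reduce to kg·s⁻³ except (C), which is kg·s⁻³·K⁻¹.

(C)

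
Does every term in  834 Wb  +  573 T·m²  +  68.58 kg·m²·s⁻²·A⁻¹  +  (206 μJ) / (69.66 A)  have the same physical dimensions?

Dimensions:
  834 Wb:  Wb = V·s = kg·m²·s⁻²·A⁻¹
  573 T·m²:  T·m² = Wb·m⁻²·m² = kg·m²·s⁻²·A⁻¹
  68.58 kg·m²·s⁻²·A⁻¹:  kg·m²·s⁻²·A⁻¹
  (206 μJ) / (69.66 A):  [kg·m²·s⁻²] / [A] = kg·m²·s⁻²·A⁻¹
Every term reduces to kg·m²·s⁻²·A⁻¹.

Yes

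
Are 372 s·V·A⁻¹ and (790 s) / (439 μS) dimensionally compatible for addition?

Yes

Reduce each to base SI dimensions:
  372 s·V·A⁻¹:  V·s·A⁻¹ = J·C⁻¹·s·A⁻¹ = kg·m²·s⁻²·A⁻²
  (790 s) / (439 μS):  [s] / [kg⁻¹·m⁻²·s³·A²] = kg·m²·s⁻²·A⁻²
Both are kg·m²·s⁻²·A⁻², so they have the same dimensions and can be added.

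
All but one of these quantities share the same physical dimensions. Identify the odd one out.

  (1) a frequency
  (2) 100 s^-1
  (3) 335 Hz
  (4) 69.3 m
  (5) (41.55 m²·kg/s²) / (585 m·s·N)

(4)

Expand each in SI base units:
  (1) [frequency] = s⁻¹
  (2) s⁻¹
  (3) Hz = s⁻¹
  (4) m
  (5) [kg·m²·s⁻²] / [kg·m²·s⁻¹] = s⁻¹
All reduce to s⁻¹ except (4), which is m.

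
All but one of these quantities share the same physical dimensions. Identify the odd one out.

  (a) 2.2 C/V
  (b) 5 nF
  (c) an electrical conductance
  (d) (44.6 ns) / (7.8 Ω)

In SI base units:
  (a) C·V⁻¹ = s·A·(J·C⁻¹)⁻¹ = kg⁻¹·m⁻²·s⁴·A²
  (b) F = C·V⁻¹ = kg⁻¹·m⁻²·s⁴·A²
  (c) [electrical conductance] = kg⁻¹·m⁻²·s³·A²
  (d) [s] / [kg·m²·s⁻³·A⁻²] = kg⁻¹·m⁻²·s⁴·A²
All reduce to kg⁻¹·m⁻²·s⁴·A² except (c), which is kg⁻¹·m⁻²·s³·A².

(c)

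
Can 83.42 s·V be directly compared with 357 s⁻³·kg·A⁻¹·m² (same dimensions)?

No

In SI base units:
  83.42 s·V:  V·s = J·C⁻¹·s = kg·m²·s⁻²·A⁻¹
  357 s⁻³·kg·A⁻¹·m²:  kg·m²·s⁻³·A⁻¹
kg·m²·s⁻²·A⁻¹ ≠ kg·m²·s⁻³·A⁻¹, so they cannot be added.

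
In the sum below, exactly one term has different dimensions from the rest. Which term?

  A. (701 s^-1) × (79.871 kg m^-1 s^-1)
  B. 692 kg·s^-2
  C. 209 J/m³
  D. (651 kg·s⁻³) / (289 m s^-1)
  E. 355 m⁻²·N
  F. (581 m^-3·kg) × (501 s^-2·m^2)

Work out the base dimensions of each:
  A. [s⁻¹] · [kg·m⁻¹·s⁻¹] = kg·m⁻¹·s⁻²
  B. kg·s⁻²
  C. J·m⁻³ = N·m·m⁻³ = kg·m⁻¹·s⁻²
  D. [kg·s⁻³] / [m·s⁻¹] = kg·m⁻¹·s⁻²
  E. N·m⁻² = kg·m·s⁻²·m⁻² = kg·m⁻¹·s⁻²
  F. [kg·m⁻³] · [m²·s⁻²] = kg·m⁻¹·s⁻²
All reduce to kg·m⁻¹·s⁻² except B., which is kg·s⁻².

B.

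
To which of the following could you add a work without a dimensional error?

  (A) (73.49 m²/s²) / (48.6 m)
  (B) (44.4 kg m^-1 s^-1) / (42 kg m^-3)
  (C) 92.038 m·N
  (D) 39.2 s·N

Reference: [work] = kg·m²·s⁻².
Each option:
  (A) [m²·s⁻²] / [m] = m·s⁻²
  (B) [kg·m⁻¹·s⁻¹] / [kg·m⁻³] = m²·s⁻¹
  (C) N·m = kg·m·s⁻²·m = kg·m²·s⁻²  ← same
  (D) N·s = kg·m·s⁻²·s = kg·m·s⁻¹
Only (C) matches kg·m²·s⁻².

(C)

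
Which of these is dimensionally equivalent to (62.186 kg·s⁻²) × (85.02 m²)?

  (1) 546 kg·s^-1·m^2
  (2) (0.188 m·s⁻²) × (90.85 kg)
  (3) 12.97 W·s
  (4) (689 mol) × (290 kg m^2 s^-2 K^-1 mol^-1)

(3)

Reference: [kg·s⁻²] · [m²] = kg·m²·s⁻².
Each option:
  (1) kg·m²·s⁻¹
  (2) [m·s⁻²] · [kg] = kg·m·s⁻²
  (3) W·s = J·s⁻¹·s = kg·m²·s⁻²  ← same
  (4) [mol] · [kg·m²·s⁻²·K⁻¹·mol⁻¹] = kg·m²·s⁻²·K⁻¹
Only (3) matches kg·m²·s⁻².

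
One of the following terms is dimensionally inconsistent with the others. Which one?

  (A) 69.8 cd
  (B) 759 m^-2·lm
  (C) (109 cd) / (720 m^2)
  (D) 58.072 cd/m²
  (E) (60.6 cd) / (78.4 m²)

Work out the base dimensions of each:
  (A) cd
  (B) lm·m⁻² = cd·m⁻² = m⁻²·cd
  (C) [cd] / [m²] = m⁻²·cd
  (D) cd·m⁻² = m⁻²·cd
  (E) [cd] / [m²] = m⁻²·cd
All reduce to m⁻²·cd except (A), which is cd.

(A)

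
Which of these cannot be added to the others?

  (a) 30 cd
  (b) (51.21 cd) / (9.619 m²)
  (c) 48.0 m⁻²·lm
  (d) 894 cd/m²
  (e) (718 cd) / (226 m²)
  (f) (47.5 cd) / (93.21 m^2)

In SI base units:
  (a) cd
  (b) [cd] / [m²] = m⁻²·cd
  (c) lm·m⁻² = cd·m⁻² = m⁻²·cd
  (d) cd·m⁻² = m⁻²·cd
  (e) [cd] / [m²] = m⁻²·cd
  (f) [cd] / [m²] = m⁻²·cd
All reduce to m⁻²·cd except (a), which is cd.

(a)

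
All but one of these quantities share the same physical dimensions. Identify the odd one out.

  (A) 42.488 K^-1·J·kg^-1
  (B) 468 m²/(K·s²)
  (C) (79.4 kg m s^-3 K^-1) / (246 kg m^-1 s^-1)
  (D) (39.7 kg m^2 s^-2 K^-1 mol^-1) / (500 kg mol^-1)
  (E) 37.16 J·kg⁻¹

Reduce each to base SI dimensions:
  (A) J·kg⁻¹·K⁻¹ = N·m·kg⁻¹·K⁻¹ = m²·s⁻²·K⁻¹
  (B) m²·s⁻²·K⁻¹
  (C) [kg·m·s⁻³·K⁻¹] / [kg·m⁻¹·s⁻¹] = m²·s⁻²·K⁻¹
  (D) [kg·m²·s⁻²·K⁻¹·mol⁻¹] / [kg·mol⁻¹] = m²·s⁻²·K⁻¹
  (E) J·kg⁻¹ = N·m·kg⁻¹ = m²·s⁻²
All reduce to m²·s⁻²·K⁻¹ except (E), which is m²·s⁻².

(E)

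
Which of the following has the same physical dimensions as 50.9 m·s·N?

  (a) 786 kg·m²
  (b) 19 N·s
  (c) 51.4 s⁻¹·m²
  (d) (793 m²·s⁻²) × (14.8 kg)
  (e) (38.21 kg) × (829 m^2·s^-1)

Reference: N·m·s = kg·m·s⁻²·m·s = kg·m²·s⁻¹.
Each option:
  (a) kg·m²
  (b) N·s = kg·m·s⁻²·s = kg·m·s⁻¹
  (c) m²·s⁻¹
  (d) [m²·s⁻²] · [kg] = kg·m²·s⁻²
  (e) [kg] · [m²·s⁻¹] = kg·m²·s⁻¹  ← same
Only (e) matches kg·m²·s⁻¹.

(e)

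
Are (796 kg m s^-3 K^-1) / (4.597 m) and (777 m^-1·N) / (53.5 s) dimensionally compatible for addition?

No

In SI base units:
  (796 kg m s^-3 K^-1) / (4.597 m):  [kg·m·s⁻³·K⁻¹] / [m] = kg·s⁻³·K⁻¹
  (777 m^-1·N) / (53.5 s):  [kg·s⁻²] / [s] = kg·s⁻³
kg·s⁻³·K⁻¹ ≠ kg·s⁻³, so they cannot be added.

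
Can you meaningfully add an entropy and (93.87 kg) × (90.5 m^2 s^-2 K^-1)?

Dimensions:
  an entropy:  [entropy] = kg·m²·s⁻²·K⁻¹
  (93.87 kg) × (90.5 m^2 s^-2 K^-1):  [kg] · [m²·s⁻²·K⁻¹] = kg·m²·s⁻²·K⁻¹
Both are kg·m²·s⁻²·K⁻¹, so they have the same dimensions and can be added.

Yes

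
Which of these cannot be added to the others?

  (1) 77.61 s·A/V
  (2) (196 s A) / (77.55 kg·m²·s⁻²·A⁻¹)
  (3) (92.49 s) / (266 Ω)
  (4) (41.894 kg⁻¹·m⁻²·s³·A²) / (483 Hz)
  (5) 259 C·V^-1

Reduce each to base SI dimensions:
  (1) A·s·V⁻¹ = A·s·(J·C⁻¹)⁻¹ = kg⁻¹·m⁻²·s⁴·A²
  (2) [s·A] / [kg·m²·s⁻²·A⁻¹] = kg⁻¹·m⁻²·s³·A²
  (3) [s] / [kg·m²·s⁻³·A⁻²] = kg⁻¹·m⁻²·s⁴·A²
  (4) [kg⁻¹·m⁻²·s³·A²] / [s⁻¹] = kg⁻¹·m⁻²·s⁴·A²
  (5) C·V⁻¹ = s·A·(J·C⁻¹)⁻¹ = kg⁻¹·m⁻²·s⁴·A²
All reduce to kg⁻¹·m⁻²·s⁴·A² except (2), which is kg⁻¹·m⁻²·s³·A².

(2)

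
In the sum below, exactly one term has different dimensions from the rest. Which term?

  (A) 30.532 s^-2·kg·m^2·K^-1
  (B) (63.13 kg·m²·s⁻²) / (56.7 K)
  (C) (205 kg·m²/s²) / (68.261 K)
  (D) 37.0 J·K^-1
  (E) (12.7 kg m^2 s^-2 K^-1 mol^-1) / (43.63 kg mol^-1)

Reduce each to base SI dimensions:
  (A) kg·m²·s⁻²·K⁻¹
  (B) [kg·m²·s⁻²] / [K] = kg·m²·s⁻²·K⁻¹
  (C) [kg·m²·s⁻²] / [K] = kg·m²·s⁻²·K⁻¹
  (D) J·K⁻¹ = N·m·K⁻¹ = kg·m²·s⁻²·K⁻¹
  (E) [kg·m²·s⁻²·K⁻¹·mol⁻¹] / [kg·mol⁻¹] = m²·s⁻²·K⁻¹
All reduce to kg·m²·s⁻²·K⁻¹ except (E), which is m²·s⁻²·K⁻¹.

(E)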